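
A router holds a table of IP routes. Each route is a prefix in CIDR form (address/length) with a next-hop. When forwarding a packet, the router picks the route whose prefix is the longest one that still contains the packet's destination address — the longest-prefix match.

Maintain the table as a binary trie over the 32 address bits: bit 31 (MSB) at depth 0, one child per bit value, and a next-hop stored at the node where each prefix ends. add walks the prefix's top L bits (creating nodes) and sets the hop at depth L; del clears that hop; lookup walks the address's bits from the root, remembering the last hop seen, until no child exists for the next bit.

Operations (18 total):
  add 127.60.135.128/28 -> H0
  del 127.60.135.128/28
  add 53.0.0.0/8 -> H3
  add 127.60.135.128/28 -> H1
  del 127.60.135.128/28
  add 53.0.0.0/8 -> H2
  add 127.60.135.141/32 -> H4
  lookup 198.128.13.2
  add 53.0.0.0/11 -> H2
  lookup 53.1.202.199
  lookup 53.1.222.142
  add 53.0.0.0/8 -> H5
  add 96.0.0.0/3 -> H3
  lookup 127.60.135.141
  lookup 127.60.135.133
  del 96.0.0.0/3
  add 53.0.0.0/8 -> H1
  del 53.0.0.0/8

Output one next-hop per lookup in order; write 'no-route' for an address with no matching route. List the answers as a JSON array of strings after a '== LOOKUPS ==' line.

Process each operation:
  add 127.60.135.128/28 -> H0 at depth 28
  del 127.60.135.128/28 (clear depth 28)
  add 53.0.0.0/8 -> H3 at depth 8
  add 127.60.135.128/28 -> H1 at depth 28
  del 127.60.135.128/28 (clear depth 28)
  add 53.0.0.0/8 -> H2 at depth 8
  add 127.60.135.141/32 -> H4 at depth 32
  ? 198.128.13.2  path d0:-  best=no-route
  add 53.0.0.0/11 -> H2 at depth 11
  ? 53.1.202.199  path d0:-→d1:-→d2:-→d3:-→d4:-→d5:-→d6:-→d7:-→d8:H2→d9:-→d10:-→d11:H2  best=H2
  ? 53.1.222.142  path d0:-→d1:-→d2:-→d3:-→d4:-→d5:-→d6:-→d7:-→d8:H2→d9:-→d10:-→d11:H2  best=H2
  add 53.0.0.0/8 -> H5 at depth 8
  add 96.0.0.0/3 -> H3 at depth 3
  ? 127.60.135.141  path d0:-→d1:-→d2:-→d3:H3→d4:-→d5:-→d6:-→d7:-→d8:-→d9:-→d10:-→d11:-→d12:-→d13:-→d14:-→d15:-→d16:-→d17:-→d18:-→d19:-→d20:-→d21:-→d22:-→d23:-→d24:-→d25:-→d26:-→d27:-→d28:-→d29:-→d30:-→d31:-→d32:H4  best=H4
  ? 127.60.135.133  path d0:-→d1:-→d2:-→d3:H3→d4:-→d5:-→d6:-→d7:-→d8:-→d9:-→d10:-→d11:-→d12:-→d13:-→d14:-→d15:-→d16:-→d17:-→d18:-→d19:-→d20:-→d21:-→d22:-→d23:-→d24:-→d25:-→d26:-→d27:-→d28:-  best=H3
  del 96.0.0.0/3 (clear depth 3)
  add 53.0.0.0/8 -> H1 at depth 8
  del 53.0.0.0/8 (clear depth 8)

== LOOKUPS ==
["no-route","H2","H2","H4","H3"]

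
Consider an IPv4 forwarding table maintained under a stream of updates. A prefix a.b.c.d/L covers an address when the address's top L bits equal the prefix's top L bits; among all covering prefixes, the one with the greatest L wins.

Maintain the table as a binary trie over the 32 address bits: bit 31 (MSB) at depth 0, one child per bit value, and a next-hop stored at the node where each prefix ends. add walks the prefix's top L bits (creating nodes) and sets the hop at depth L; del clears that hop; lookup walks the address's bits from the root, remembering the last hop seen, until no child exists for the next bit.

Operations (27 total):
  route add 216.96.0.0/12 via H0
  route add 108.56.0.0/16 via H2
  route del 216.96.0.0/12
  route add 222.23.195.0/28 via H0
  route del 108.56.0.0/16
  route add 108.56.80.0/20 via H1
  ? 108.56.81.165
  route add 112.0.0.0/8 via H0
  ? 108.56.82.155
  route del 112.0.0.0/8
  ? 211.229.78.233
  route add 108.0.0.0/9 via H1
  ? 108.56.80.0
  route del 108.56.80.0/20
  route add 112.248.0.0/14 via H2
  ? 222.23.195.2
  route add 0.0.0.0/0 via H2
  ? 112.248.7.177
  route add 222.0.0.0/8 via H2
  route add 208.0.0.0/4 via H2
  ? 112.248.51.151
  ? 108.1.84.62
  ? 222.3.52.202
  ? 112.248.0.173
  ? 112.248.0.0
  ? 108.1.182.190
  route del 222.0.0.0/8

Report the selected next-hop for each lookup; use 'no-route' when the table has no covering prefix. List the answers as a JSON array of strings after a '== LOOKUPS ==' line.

Trace:
  + 216.96.0.0/12 (H0) depth=12
  + 108.56.0.0/16 (H2) depth=16
  del 216.96.0.0/12 (clear depth 12)
  + 222.23.195.0/28 (H0) depth=28
  del 108.56.0.0/16 (clear depth 16)
  + 108.56.80.0/20 (H1) depth=20
  Q 108.56.81.165: descend 01101100001110000101 ; hops seen [H1] ; pick H1
  + 112.0.0.0/8 (H0) depth=8
  Q 108.56.82.155: descend 01101100001110000101 ; hops seen [H1] ; pick H1
  del 112.0.0.0/8 (clear depth 8)
  Q 211.229.78.233: descend 1101 ; hops seen [∅] ; pick no-route
  + 108.0.0.0/9 (H1) depth=9
  Q 108.56.80.0: descend 01101100001110000101 ; hops seen [H1,H1] ; pick H1
  del 108.56.80.0/20 (clear depth 20)
  + 112.248.0.0/14 (H2) depth=14
  Q 222.23.195.2: descend 1101111000010111110000110000 ; hops seen [H0] ; pick H0
  + 0.0.0.0/0 (H2) depth=0
  Q 112.248.7.177: descend 01110000111110 ; hops seen [H2,H2] ; pick H2
  + 222.0.0.0/8 (H2) depth=8
  + 208.0.0.0/4 (H2) depth=4
  Q 112.248.51.151: descend 01110000111110 ; hops seen [H2,H2] ; pick H2
  Q 108.1.84.62: descend 0110110000 ; hops seen [H2,H1] ; pick H1
  Q 222.3.52.202: descend 11011110000 ; hops seen [H2,H2,H2] ; pick H2
  Q 112.248.0.173: descend 01110000111110 ; hops seen [H2,H2] ; pick H2
  Q 112.248.0.0: descend 01110000111110 ; hops seen [H2,H2] ; pick H2
  Q 108.1.182.190: descend 0110110000 ; hops seen [H2,H1] ; pick H1
  del 222.0.0.0/8 (clear depth 8)

== LOOKUPS ==
["H1","H1","no-route","H1","H0","H2","H2","H1","H2","H2","H2","H1"]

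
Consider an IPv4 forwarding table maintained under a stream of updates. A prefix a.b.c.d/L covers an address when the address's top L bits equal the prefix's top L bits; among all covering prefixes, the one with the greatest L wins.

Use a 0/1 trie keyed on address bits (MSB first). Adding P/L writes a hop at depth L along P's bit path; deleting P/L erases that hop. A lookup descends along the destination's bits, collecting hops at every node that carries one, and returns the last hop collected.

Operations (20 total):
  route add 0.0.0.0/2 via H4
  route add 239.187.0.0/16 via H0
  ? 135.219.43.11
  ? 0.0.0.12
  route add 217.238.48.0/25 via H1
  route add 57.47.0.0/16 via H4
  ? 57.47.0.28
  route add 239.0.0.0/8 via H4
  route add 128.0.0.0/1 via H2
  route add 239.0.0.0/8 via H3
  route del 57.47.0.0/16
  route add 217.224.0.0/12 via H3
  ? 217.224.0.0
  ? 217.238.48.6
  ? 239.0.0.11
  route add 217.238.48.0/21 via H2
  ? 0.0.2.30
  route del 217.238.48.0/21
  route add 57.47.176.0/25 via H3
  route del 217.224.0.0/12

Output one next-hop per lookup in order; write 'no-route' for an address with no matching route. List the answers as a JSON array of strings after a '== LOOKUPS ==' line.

Trace:
  + 0.0.0.0/2 (H4) depth=2
  + 239.187.0.0/16 (H0) depth=16
  lookup 135.219.43.11: bits 1 walk d0:-→d1:- -> no-route
  lookup 0.0.0.12: bits 00 walk d0:-→d1:-→d2:H4 -> H4
  + 217.238.48.0/25 (H1) depth=25
  + 57.47.0.0/16 (H4) depth=16
  lookup 57.47.0.28: bits 0011100100101111 walk d0:-→d1:-→d2:H4→d3:-→d4:-→d5:-→d6:-→d7:-→d8:-→d9:-→d10:-→d11:-→d12:-→d13:-→d14:-→d15:-→d16:H4 -> H4
  + 239.0.0.0/8 (H4) depth=8
  + 128.0.0.0/1 (H2) depth=1
  + 239.0.0.0/8 (H3) depth=8
  del 57.47.0.0/16 (clear depth 16)
  + 217.224.0.0/12 (H3) depth=12
  lookup 217.224.0.0: bits 110110011110 walk d0:-→d1:H2→d2:-→d3:-→d4:-→d5:-→d6:-→d7:-→d8:-→d9:-→d10:-→d11:-→d12:H3 -> H3
  lookup 217.238.48.6: bits 1101100111101110001100000 walk d0:-→d1:H2→d2:-→d3:-→d4:-→d5:-→d6:-→d7:-→d8:-→d9:-→d10:-→d11:-→d12:H3→d13:-→d14:-→d15:-→d16:-→d17:-→d18:-→d19:-→d20:-→d21:-→d22:-→d23:-→d24:-→d25:H1 -> H1
  lookup 239.0.0.11: bits 11101111 walk d0:-→d1:H2→d2:-→d3:-→d4:-→d5:-→d6:-→d7:-→d8:H3 -> H3
  + 217.238.48.0/21 (H2) depth=21
  lookup 0.0.2.30: bits 00 walk d0:-→d1:-→d2:H4 -> H4
  del 217.238.48.0/21 (clear depth 21)
  + 57.47.176.0/25 (H3) depth=25
  del 217.224.0.0/12 (clear depth 12)

== LOOKUPS ==
["no-route","H4","H4","H3","H1","H3","H4"]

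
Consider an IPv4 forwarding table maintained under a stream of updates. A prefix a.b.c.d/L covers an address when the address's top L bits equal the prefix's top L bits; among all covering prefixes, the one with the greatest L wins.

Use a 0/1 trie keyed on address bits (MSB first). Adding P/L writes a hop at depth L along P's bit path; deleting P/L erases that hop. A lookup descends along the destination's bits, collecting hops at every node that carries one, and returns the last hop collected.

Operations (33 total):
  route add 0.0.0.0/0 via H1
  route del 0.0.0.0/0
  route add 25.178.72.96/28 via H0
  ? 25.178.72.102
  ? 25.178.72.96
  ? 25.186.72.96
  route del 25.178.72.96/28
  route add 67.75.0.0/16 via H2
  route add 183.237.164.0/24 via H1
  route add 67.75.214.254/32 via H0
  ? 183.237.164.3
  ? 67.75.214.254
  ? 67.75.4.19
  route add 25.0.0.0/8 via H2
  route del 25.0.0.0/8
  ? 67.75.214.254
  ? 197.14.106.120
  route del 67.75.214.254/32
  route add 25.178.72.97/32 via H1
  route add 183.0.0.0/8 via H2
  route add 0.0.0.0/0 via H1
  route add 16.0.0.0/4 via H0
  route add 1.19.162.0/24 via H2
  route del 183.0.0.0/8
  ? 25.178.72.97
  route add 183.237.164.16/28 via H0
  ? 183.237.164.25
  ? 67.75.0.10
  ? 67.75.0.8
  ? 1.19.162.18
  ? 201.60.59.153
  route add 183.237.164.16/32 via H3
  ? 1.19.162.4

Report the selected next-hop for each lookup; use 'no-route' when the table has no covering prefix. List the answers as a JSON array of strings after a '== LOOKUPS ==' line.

Trace:
  add 0.0.0.0/0 -> H1 at depth 0
  del 0.0.0.0/0 (clear depth 0)
  add 25.178.72.96/28 -> H0 at depth 28
  lookup 25.178.72.102: bits 0001100110110010010010000110 walk d0:-→d1:-→d2:-→d3:-→d4:-→d5:-→d6:-→d7:-→d8:-→d9:-→d10:-→d11:-→d12:-→d13:-→d14:-→d15:-→d16:-→d17:-→d18:-→d19:-→d20:-→d21:-→d22:-→d23:-→d24:-→d25:-→d26:-→d27:-→d28:H0 -> H0
  lookup 25.178.72.96: bits 0001100110110010010010000110 walk d0:-→d1:-→d2:-→d3:-→d4:-→d5:-→d6:-→d7:-→d8:-→d9:-→d10:-→d11:-→d12:-→d13:-→d14:-→d15:-→d16:-→d17:-→d18:-→d19:-→d20:-→d21:-→d22:-→d23:-→d24:-→d25:-→d26:-→d27:-→d28:H0 -> H0
  lookup 25.186.72.96: bits 000110011011 walk d0:-→d1:-→d2:-→d3:-→d4:-→d5:-→d6:-→d7:-→d8:-→d9:-→d10:-→d11:-→d12:- -> no-route
  del 25.178.72.96/28 (clear depth 28)
  add 67.75.0.0/16 -> H2 at depth 16
  add 183.237.164.0/24 -> H1 at depth 24
  add 67.75.214.254/32 -> H0 at depth 32
  lookup 183.237.164.3: bits 101101111110110110100100 walk d0:-→d1:-→d2:-→d3:-→d4:-→d5:-→d6:-→d7:-→d8:-→d9:-→d10:-→d11:-→d12:-→d13:-→d14:-→d15:-→d16:-→d17:-→d18:-→d19:-→d20:-→d21:-→d22:-→d23:-→d24:H1 -> H1
  lookup 67.75.214.254: bits 01000011010010111101011011111110 walk d0:-→d1:-→d2:-→d3:-→d4:-→d5:-→d6:-→d7:-→d8:-→d9:-→d10:-→d11:-→d12:-→d13:-→d14:-→d15:-→d16:H2→d17:-→d18:-→d19:-→d20:-→d21:-→d22:-→d23:-→d24:-→d25:-→d26:-→d27:-→d28:-→d29:-→d30:-→d31:-→d32:H0 -> H0
  lookup 67.75.4.19: bits 0100001101001011 walk d0:-→d1:-→d2:-→d3:-→d4:-→d5:-→d6:-→d7:-→d8:-→d9:-→d10:-→d11:-→d12:-→d13:-→d14:-→d15:-→d16:H2 -> H2
  add 25.0.0.0/8 -> H2 at depth 8
  del 25.0.0.0/8 (clear depth 8)
  lookup 67.75.214.254: bits 01000011010010111101011011111110 walk d0:-→d1:-→d2:-→d3:-→d4:-→d5:-→d6:-→d7:-→d8:-→d9:-→d10:-→d11:-→d12:-→d13:-→d14:-→d15:-→d16:H2→d17:-→d18:-→d19:-→d20:-→d21:-→d22:-→d23:-→d24:-→d25:-→d26:-→d27:-→d28:-→d29:-→d30:-→d31:-→d32:H0 -> H0
  lookup 197.14.106.120: bits 1 walk d0:-→d1:- -> no-route
  del 67.75.214.254/32 (clear depth 32)
  add 25.178.72.97/32 -> H1 at depth 32
  add 183.0.0.0/8 -> H2 at depth 8
  add 0.0.0.0/0 -> H1 at depth 0
  add 16.0.0.0/4 -> H0 at depth 4
  add 1.19.162.0/24 -> H2 at depth 24
  del 183.0.0.0/8 (clear depth 8)
  lookup 25.178.72.97: bits 00011001101100100100100001100001 walk d0:H1→d1:-→d2:-→d3:-→d4:H0→d5:-→d6:-→d7:-→d8:-→d9:-→d10:-→d11:-→d12:-→d13:-→d14:-→d15:-→d16:-→d17:-→d18:-→d19:-→d20:-→d21:-→d22:-→d23:-→d24:-→d25:-→d26:-→d27:-→d28:-→d29:-→d30:-→d31:-→d32:H1 -> H1
  add 183.237.164.16/28 -> H0 at depth 28
  lookup 183.237.164.25: bits 1011011111101101101001000001 walk d0:H1→d1:-→d2:-→d3:-→d4:-→d5:-→d6:-→d7:-→d8:-→d9:-→d10:-→d11:-→d12:-→d13:-→d14:-→d15:-→d16:-→d17:-→d18:-→d19:-→d20:-→d21:-→d22:-→d23:-→d24:H1→d25:-→d26:-→d27:-→d28:H0 -> H0
  lookup 67.75.0.10: bits 0100001101001011 walk d0:H1→d1:-→d2:-→d3:-→d4:-→d5:-→d6:-→d7:-→d8:-→d9:-→d10:-→d11:-→d12:-→d13:-→d14:-→d15:-→d16:H2 -> H2
  lookup 67.75.0.8: bits 0100001101001011 walk d0:H1→d1:-→d2:-→d3:-→d4:-→d5:-→d6:-→d7:-→d8:-→d9:-→d10:-→d11:-→d12:-→d13:-→d14:-→d15:-→d16:H2 -> H2
  lookup 1.19.162.18: bits 000000010001001110100010 walk d0:H1→d1:-→d2:-→d3:-→d4:-→d5:-→d6:-→d7:-→d8:-→d9:-→d10:-→d11:-→d12:-→d13:-→d14:-→d15:-→d16:-→d17:-→d18:-→d19:-→d20:-→d21:-→d22:-→d23:-→d24:H2 -> H2
  lookup 201.60.59.153: bits 1 walk d0:H1→d1:- -> H1
  add 183.237.164.16/32 -> H3 at depth 32
  lookup 1.19.162.4: bits 000000010001001110100010 walk d0:H1→d1:-→d2:-→d3:-→d4:-→d5:-→d6:-→d7:-→d8:-→d9:-→d10:-→d11:-→d12:-→d13:-→d14:-→d15:-→d16:-→d17:-→d18:-→d19:-→d20:-→d21:-→d22:-→d23:-→d24:H2 -> H2

== LOOKUPS ==
["H0","H0","no-route","H1","H0","H2","H0","no-route","H1","H0","H2","H2","H2","H1","H2"]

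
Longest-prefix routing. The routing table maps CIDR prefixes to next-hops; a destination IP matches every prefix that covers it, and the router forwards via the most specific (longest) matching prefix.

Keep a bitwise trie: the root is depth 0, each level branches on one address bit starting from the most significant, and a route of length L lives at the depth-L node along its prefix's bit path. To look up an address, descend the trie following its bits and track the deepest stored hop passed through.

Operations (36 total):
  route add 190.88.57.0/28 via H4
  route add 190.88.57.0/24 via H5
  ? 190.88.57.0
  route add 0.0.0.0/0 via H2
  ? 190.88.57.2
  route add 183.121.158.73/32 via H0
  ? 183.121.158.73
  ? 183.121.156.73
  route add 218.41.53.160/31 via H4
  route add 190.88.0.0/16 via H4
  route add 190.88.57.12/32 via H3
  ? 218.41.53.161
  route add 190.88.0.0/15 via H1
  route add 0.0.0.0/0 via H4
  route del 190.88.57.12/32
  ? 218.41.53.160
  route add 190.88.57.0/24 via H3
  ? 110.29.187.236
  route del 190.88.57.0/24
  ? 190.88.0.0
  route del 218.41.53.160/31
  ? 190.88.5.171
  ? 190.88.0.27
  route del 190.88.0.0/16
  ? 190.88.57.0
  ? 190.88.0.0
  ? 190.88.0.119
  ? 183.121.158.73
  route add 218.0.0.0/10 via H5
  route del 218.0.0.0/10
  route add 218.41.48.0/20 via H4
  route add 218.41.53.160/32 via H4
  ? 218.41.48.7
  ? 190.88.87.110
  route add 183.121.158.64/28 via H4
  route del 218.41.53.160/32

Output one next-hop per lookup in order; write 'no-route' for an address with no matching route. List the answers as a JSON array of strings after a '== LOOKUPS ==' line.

Trace:
  + 190.88.57.0/28 (H4) depth=28
  + 190.88.57.0/24 (H5) depth=24
  Q 190.88.57.0: descend 1011111001011000001110010000 ; hops seen [H5,H4] ; pick H4
  + 0.0.0.0/0 (H2) depth=0
  Q 190.88.57.2: descend 1011111001011000001110010000 ; hops seen [H2,H5,H4] ; pick H4
  + 183.121.158.73/32 (H0) depth=32
  Q 183.121.158.73: descend 10110111011110011001111001001001 ; hops seen [H2,H0] ; pick H0
  Q 183.121.156.73: descend 1011011101111001100111 ; hops seen [H2] ; pick H2
  + 218.41.53.160/31 (H4) depth=31
  + 190.88.0.0/16 (H4) depth=16
  + 190.88.57.12/32 (H3) depth=32
  Q 218.41.53.161: descend 1101101000101001001101011010000 ; hops seen [H2,H4] ; pick H4
  + 190.88.0.0/15 (H1) depth=15
  + 0.0.0.0/0 (H4) depth=0
  - 190.88.57.12/32 clear@32
  Q 218.41.53.160: descend 1101101000101001001101011010000 ; hops seen [H4,H4] ; pick H4
  + 190.88.57.0/24 (H3) depth=24
  Q 110.29.187.236: descend ε ; hops seen [H4] ; pick H4
  - 190.88.57.0/24 clear@24
  Q 190.88.0.0: descend 101111100101100000 ; hops seen [H4,H1,H4] ; pick H4
  - 218.41.53.160/31 clear@31
  Q 190.88.5.171: descend 101111100101100000 ; hops seen [H4,H1,H4] ; pick H4
  Q 190.88.0.27: descend 101111100101100000 ; hops seen [H4,H1,H4] ; pick H4
  - 190.88.0.0/16 clear@16
  Q 190.88.57.0: descend 1011111001011000001110010000 ; hops seen [H4,H1,H4] ; pick H4
  Q 190.88.0.0: descend 101111100101100000 ; hops seen [H4,H1] ; pick H1
  Q 190.88.0.119: descend 101111100101100000 ; hops seen [H4,H1] ; pick H1
  Q 183.121.158.73: descend 10110111011110011001111001001001 ; hops seen [H4,H0] ; pick H0
  + 218.0.0.0/10 (H5) depth=10
  - 218.0.0.0/10 clear@10
  + 218.41.48.0/20 (H4) depth=20
  + 218.41.53.160/32 (H4) depth=32
  Q 218.41.48.7: descend 110110100010100100110 ; hops seen [H4,H4] ; pick H4
  Q 190.88.87.110: descend 10111110010110000 ; hops seen [H4,H1] ; pick H1
  + 183.121.158.64/28 (H4) depth=28
  - 218.41.53.160/32 clear@32

== LOOKUPS ==
["H4","H4","H0","H2","H4","H4","H4","H4","H4","H4","H4","H1","H1","H0","H4","H1"]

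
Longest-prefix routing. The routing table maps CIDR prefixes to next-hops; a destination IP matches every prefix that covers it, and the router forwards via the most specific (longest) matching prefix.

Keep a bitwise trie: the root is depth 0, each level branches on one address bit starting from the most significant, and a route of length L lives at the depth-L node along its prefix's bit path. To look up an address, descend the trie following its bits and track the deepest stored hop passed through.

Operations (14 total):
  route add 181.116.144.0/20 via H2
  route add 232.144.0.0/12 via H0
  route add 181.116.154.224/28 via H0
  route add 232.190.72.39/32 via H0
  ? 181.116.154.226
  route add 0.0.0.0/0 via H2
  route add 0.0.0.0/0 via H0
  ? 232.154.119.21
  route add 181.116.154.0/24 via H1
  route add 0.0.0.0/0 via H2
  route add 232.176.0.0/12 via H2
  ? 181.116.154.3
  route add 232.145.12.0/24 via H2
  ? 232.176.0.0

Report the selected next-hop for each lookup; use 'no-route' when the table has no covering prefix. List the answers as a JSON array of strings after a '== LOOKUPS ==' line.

Trace:
  add 181.116.144.0/20 -> H2 at depth 20
  add 232.144.0.0/12 -> H0 at depth 12
  add 181.116.154.224/28 -> H0 at depth 28
  add 232.190.72.39/32 -> H0 at depth 32
  ? 181.116.154.226  path d0:-→d1:-→d2:-→d3:-→d4:-→d5:-→d6:-→d7:-→d8:-→d9:-→d10:-→d11:-→d12:-→d13:-→d14:-→d15:-→d16:-→d17:-→d18:-→d19:-→d20:H2→d21:-→d22:-→d23:-→d24:-→d25:-→d26:-→d27:-→d28:H0  best=H0
  add 0.0.0.0/0 -> H2 at depth 0
  add 0.0.0.0/0 -> H0 at depth 0
  ? 232.154.119.21  path d0:H0→d1:-→d2:-→d3:-→d4:-→d5:-→d6:-→d7:-→d8:-→d9:-→d10:-→d11:-→d12:H0  best=H0
  add 181.116.154.0/24 -> H1 at depth 24
  add 0.0.0.0/0 -> H2 at depth 0
  add 232.176.0.0/12 -> H2 at depth 12
  ? 181.116.154.3  path d0:H2→d1:-→d2:-→d3:-→d4:-→d5:-→d6:-→d7:-→d8:-→d9:-→d10:-→d11:-→d12:-→d13:-→d14:-→d15:-→d16:-→d17:-→d18:-→d19:-→d20:H2→d21:-→d22:-→d23:-→d24:H1  best=H1
  add 232.145.12.0/24 -> H2 at depth 24
  ? 232.176.0.0  path d0:H2→d1:-→d2:-→d3:-→d4:-→d5:-→d6:-→d7:-→d8:-→d9:-→d10:-→d11:-→d12:H2  best=H2

== LOOKUPS ==
["H0","H0","H1","H2"]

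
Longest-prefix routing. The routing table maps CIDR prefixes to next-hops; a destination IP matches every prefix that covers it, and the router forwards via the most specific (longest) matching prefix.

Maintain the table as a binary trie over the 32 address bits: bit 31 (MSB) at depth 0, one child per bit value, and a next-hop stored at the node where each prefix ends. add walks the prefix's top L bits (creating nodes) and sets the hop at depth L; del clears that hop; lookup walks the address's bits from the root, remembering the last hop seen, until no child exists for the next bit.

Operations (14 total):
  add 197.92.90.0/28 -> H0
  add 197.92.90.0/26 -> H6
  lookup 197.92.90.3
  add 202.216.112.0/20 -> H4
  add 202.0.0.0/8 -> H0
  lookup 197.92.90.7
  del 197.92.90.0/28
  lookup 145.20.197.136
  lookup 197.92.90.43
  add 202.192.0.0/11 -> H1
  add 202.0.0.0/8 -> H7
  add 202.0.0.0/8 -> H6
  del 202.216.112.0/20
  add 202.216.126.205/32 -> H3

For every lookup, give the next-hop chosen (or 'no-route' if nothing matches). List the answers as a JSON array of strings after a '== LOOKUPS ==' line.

Process each operation:
  add 197.92.90.0/28 -> H0 at depth 28
  add 197.92.90.0/26 -> H6 at depth 26
  ? 197.92.90.3  path d0:-→d1:-→d2:-→d3:-→d4:-→d5:-→d6:-→d7:-→d8:-→d9:-→d10:-→d11:-→d12:-→d13:-→d14:-→d15:-→d16:-→d17:-→d18:-→d19:-→d20:-→d21:-→d22:-→d23:-→d24:-→d25:-→d26:H6→d27:-→d28:H0  best=H0
  add 202.216.112.0/20 -> H4 at depth 20
  add 202.0.0.0/8 -> H0 at depth 8
  ? 197.92.90.7  path d0:-→d1:-→d2:-→d3:-→d4:-→d5:-→d6:-→d7:-→d8:-→d9:-→d10:-→d11:-→d12:-→d13:-→d14:-→d15:-→d16:-→d17:-→d18:-→d19:-→d20:-→d21:-→d22:-→d23:-→d24:-→d25:-→d26:H6→d27:-→d28:H0  best=H0
  - 197.92.90.0/28 clear@28
  ? 145.20.197.136  path d0:-→d1:-  best=no-route
  ? 197.92.90.43  path d0:-→d1:-→d2:-→d3:-→d4:-→d5:-→d6:-→d7:-→d8:-→d9:-→d10:-→d11:-→d12:-→d13:-→d14:-→d15:-→d16:-→d17:-→d18:-→d19:-→d20:-→d21:-→d22:-→d23:-→d24:-→d25:-→d26:H6  best=H6
  add 202.192.0.0/11 -> H1 at depth 11
  add 202.0.0.0/8 -> H7 at depth 8
  add 202.0.0.0/8 -> H6 at depth 8
  - 202.216.112.0/20 clear@20
  add 202.216.126.205/32 -> H3 at depth 32

== LOOKUPS ==
["H0","H0","no-route","H6"]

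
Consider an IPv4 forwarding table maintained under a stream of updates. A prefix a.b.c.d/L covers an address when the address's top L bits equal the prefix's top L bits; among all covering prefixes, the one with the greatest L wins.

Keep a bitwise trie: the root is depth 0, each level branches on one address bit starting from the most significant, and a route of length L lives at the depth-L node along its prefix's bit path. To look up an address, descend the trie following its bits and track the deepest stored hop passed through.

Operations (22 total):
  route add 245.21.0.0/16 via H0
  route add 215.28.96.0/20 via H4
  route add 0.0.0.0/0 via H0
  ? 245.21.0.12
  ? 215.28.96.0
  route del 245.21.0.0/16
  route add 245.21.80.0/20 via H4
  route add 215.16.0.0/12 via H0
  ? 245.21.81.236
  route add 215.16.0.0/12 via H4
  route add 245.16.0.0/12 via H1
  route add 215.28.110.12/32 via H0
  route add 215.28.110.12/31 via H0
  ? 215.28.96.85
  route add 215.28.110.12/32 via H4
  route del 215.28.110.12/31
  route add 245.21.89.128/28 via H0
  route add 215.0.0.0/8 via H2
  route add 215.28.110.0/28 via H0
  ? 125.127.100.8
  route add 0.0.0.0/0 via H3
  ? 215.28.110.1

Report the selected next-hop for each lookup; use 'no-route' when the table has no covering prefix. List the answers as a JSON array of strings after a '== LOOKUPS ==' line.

Process each operation:
  add 245.21.0.0/16 -> H0 at depth 16
  add 215.28.96.0/20 -> H4 at depth 20
  add 0.0.0.0/0 -> H0 at depth 0
  lookup 245.21.0.12: bits 1111010100010101 walk d0:H0→d1:-→d2:-→d3:-→d4:-→d5:-→d6:-→d7:-→d8:-→d9:-→d10:-→d11:-→d12:-→d13:-→d14:-→d15:-→d16:H0 -> H0
  lookup 215.28.96.0: bits 11010111000111000110 walk d0:H0→d1:-→d2:-→d3:-→d4:-→d5:-→d6:-→d7:-→d8:-→d9:-→d10:-→d11:-→d12:-→d13:-→d14:-→d15:-→d16:-→d17:-→d18:-→d19:-→d20:H4 -> H4
  del 245.21.0.0/16 (clear depth 16)
  add 245.21.80.0/20 -> H4 at depth 20
  add 215.16.0.0/12 -> H0 at depth 12
  lookup 245.21.81.236: bits 11110101000101010101 walk d0:H0→d1:-→d2:-→d3:-→d4:-→d5:-→d6:-→d7:-→d8:-→d9:-→d10:-→d11:-→d12:-→d13:-→d14:-→d15:-→d16:-→d17:-→d18:-→d19:-→d20:H4 -> H4
  add 215.16.0.0/12 -> H4 at depth 12
  add 245.16.0.0/12 -> H1 at depth 12
  add 215.28.110.12/32 -> H0 at depth 32
  add 215.28.110.12/31 -> H0 at depth 31
  lookup 215.28.96.85: bits 11010111000111000110 walk d0:H0→d1:-→d2:-→d3:-→d4:-→d5:-→d6:-→d7:-→d8:-→d9:-→d10:-→d11:-→d12:H4→d13:-→d14:-→d15:-→d16:-→d17:-→d18:-→d19:-→d20:H4 -> H4
  add 215.28.110.12/32 -> H4 at depth 32
  del 215.28.110.12/31 (clear depth 31)
  add 245.21.89.128/28 -> H0 at depth 28
  add 215.0.0.0/8 -> H2 at depth 8
  add 215.28.110.0/28 -> H0 at depth 28
  lookup 125.127.100.8: bits ε walk d0:H0 -> H0
  add 0.0.0.0/0 -> H3 at depth 0
  lookup 215.28.110.1: bits 1101011100011100011011100000 walk d0:H3→d1:-→d2:-→d3:-→d4:-→d5:-→d6:-→d7:-→d8:H2→d9:-→d10:-→d11:-→d12:H4→d13:-→d14:-→d15:-→d16:-→d17:-→d18:-→d19:-→d20:H4→d21:-→d22:-→d23:-→d24:-→d25:-→d26:-→d27:-→d28:H0 -> H0

== LOOKUPS ==
["H0","H4","H4","H4","H0","H0"]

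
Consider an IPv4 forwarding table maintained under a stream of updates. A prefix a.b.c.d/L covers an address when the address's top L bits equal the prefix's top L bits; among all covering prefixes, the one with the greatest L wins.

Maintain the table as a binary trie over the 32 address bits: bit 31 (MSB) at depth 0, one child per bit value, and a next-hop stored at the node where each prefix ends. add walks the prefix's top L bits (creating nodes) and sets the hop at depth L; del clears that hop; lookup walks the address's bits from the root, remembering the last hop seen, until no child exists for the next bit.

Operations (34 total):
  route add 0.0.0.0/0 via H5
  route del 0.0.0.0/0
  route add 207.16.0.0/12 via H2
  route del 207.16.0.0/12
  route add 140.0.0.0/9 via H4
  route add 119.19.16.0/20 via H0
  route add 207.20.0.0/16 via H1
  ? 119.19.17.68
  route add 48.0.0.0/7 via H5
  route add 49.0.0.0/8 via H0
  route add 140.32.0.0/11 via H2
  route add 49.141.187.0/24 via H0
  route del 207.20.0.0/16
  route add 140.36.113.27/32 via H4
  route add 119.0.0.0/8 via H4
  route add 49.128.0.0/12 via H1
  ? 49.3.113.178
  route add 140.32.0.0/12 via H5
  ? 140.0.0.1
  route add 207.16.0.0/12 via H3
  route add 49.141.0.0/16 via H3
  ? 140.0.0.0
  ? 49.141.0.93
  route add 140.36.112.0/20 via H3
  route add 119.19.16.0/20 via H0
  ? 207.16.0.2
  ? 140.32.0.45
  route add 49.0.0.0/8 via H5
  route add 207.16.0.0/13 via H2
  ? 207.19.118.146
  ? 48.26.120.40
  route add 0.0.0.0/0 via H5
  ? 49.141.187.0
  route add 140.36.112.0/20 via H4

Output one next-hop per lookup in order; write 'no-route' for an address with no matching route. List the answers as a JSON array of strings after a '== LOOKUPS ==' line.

Process each operation:
  add 0.0.0.0/0 -> H5 at depth 0
  - 0.0.0.0/0 clear@0
  add 207.16.0.0/12 -> H2 at depth 12
  - 207.16.0.0/12 clear@12
  add 140.0.0.0/9 -> H4 at depth 9
  add 119.19.16.0/20 -> H0 at depth 20
  add 207.20.0.0/16 -> H1 at depth 16
  Q 119.19.17.68: descend 01110111000100110001 ; hops seen [H0] ; pick H0
  add 48.0.0.0/7 -> H5 at depth 7
  add 49.0.0.0/8 -> H0 at depth 8
  add 140.32.0.0/11 -> H2 at depth 11
  add 49.141.187.0/24 -> H0 at depth 24
  - 207.20.0.0/16 clear@16
  add 140.36.113.27/32 -> H4 at depth 32
  add 119.0.0.0/8 -> H4 at depth 8
  add 49.128.0.0/12 -> H1 at depth 12
  Q 49.3.113.178: descend 00110001 ; hops seen [H5,H0] ; pick H0
  add 140.32.0.0/12 -> H5 at depth 12
  Q 140.0.0.1: descend 1000110000 ; hops seen [H4] ; pick H4
  add 207.16.0.0/12 -> H3 at depth 12
  add 49.141.0.0/16 -> H3 at depth 16
  Q 140.0.0.0: descend 1000110000 ; hops seen [H4] ; pick H4
  Q 49.141.0.93: descend 0011000110001101 ; hops seen [H5,H0,H1,H3] ; pick H3
  add 140.36.112.0/20 -> H3 at depth 20
  add 119.19.16.0/20 -> H0 at depth 20
  Q 207.16.0.2: descend 1100111100010 ; hops seen [H3] ; pick H3
  Q 140.32.0.45: descend 1000110000100 ; hops seen [H4,H2,H5] ; pick H5
  add 49.0.0.0/8 -> H5 at depth 8
  add 207.16.0.0/13 -> H2 at depth 13
  Q 207.19.118.146: descend 1100111100010 ; hops seen [H3,H2] ; pick H2
  Q 48.26.120.40: descend 0011000 ; hops seen [H5] ; pick H5
  add 0.0.0.0/0 -> H5 at depth 0
  Q 49.141.187.0: descend 001100011000110110111011 ; hops seen [H5,H5,H5,H1,H3,H0] ; pick H0
  add 140.36.112.0/20 -> H4 at depth 20

== LOOKUPS ==
["H0","H0","H4","H4","H3","H3","H5","H2","H5","H0"]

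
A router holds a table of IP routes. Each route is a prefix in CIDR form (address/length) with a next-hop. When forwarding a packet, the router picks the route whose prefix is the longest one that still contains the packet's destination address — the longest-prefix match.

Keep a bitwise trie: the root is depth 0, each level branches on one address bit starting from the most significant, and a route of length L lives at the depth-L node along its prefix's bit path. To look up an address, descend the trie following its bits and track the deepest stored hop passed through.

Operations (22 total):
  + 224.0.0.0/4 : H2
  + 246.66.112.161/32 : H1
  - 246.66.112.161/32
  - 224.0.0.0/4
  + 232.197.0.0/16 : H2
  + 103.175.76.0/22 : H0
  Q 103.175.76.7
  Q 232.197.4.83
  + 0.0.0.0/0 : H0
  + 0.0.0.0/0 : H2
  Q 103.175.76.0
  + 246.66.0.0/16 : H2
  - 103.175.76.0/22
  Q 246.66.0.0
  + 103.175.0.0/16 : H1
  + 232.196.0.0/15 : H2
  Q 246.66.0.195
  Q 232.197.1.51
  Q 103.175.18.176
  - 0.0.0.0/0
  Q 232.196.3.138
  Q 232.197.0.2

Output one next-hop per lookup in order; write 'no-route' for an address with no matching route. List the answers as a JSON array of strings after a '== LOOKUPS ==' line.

Process each operation:
  add 224.0.0.0/4 -> H2 at depth 4
  add 246.66.112.161/32 -> H1 at depth 32
  del 246.66.112.161/32 (clear depth 32)
  del 224.0.0.0/4 (clear depth 4)
  add 232.197.0.0/16 -> H2 at depth 16
  add 103.175.76.0/22 -> H0 at depth 22
  lookup 103.175.76.7: bits 0110011110101111010011 walk d0:-→d1:-→d2:-→d3:-→d4:-→d5:-→d6:-→d7:-→d8:-→d9:-→d10:-→d11:-→d12:-→d13:-→d14:-→d15:-→d16:-→d17:-→d18:-→d19:-→d20:-→d21:-→d22:H0 -> H0
  lookup 232.197.4.83: bits 1110100011000101 walk d0:-→d1:-→d2:-→d3:-→d4:-→d5:-→d6:-→d7:-→d8:-→d9:-→d10:-→d11:-→d12:-→d13:-→d14:-→d15:-→d16:H2 -> H2
  add 0.0.0.0/0 -> H0 at depth 0
  add 0.0.0.0/0 -> H2 at depth 0
  lookup 103.175.76.0: bits 0110011110101111010011 walk d0:H2→d1:-→d2:-→d3:-→d4:-→d5:-→d6:-→d7:-→d8:-→d9:-→d10:-→d11:-→d12:-→d13:-→d14:-→d15:-→d16:-→d17:-→d18:-→d19:-→d20:-→d21:-→d22:H0 -> H0
  add 246.66.0.0/16 -> H2 at depth 16
  del 103.175.76.0/22 (clear depth 22)
  lookup 246.66.0.0: bits 11110110010000100 walk d0:H2→d1:-→d2:-→d3:-→d4:-→d5:-→d6:-→d7:-→d8:-→d9:-→d10:-→d11:-→d12:-→d13:-→d14:-→d15:-→d16:H2→d17:- -> H2
  add 103.175.0.0/16 -> H1 at depth 16
  add 232.196.0.0/15 -> H2 at depth 15
  lookup 246.66.0.195: bits 11110110010000100 walk d0:H2→d1:-→d2:-→d3:-→d4:-→d5:-→d6:-→d7:-→d8:-→d9:-→d10:-→d11:-→d12:-→d13:-→d14:-→d15:-→d16:H2→d17:- -> H2
  lookup 232.197.1.51: bits 1110100011000101 walk d0:H2→d1:-→d2:-→d3:-→d4:-→d5:-→d6:-→d7:-→d8:-→d9:-→d10:-→d11:-→d12:-→d13:-→d14:-→d15:H2→d16:H2 -> H2
  lookup 103.175.18.176: bits 01100111101011110 walk d0:H2→d1:-→d2:-→d3:-→d4:-→d5:-→d6:-→d7:-→d8:-→d9:-→d10:-→d11:-→d12:-→d13:-→d14:-→d15:-→d16:H1→d17:- -> H1
  del 0.0.0.0/0 (clear depth 0)
  lookup 232.196.3.138: bits 111010001100010 walk d0:-→d1:-→d2:-→d3:-→d4:-→d5:-→d6:-→d7:-→d8:-→d9:-→d10:-→d11:-→d12:-→d13:-→d14:-→d15:H2 -> H2
  lookup 232.197.0.2: bits 1110100011000101 walk d0:-→d1:-→d2:-→d3:-→d4:-→d5:-→d6:-→d7:-→d8:-→d9:-→d10:-→d11:-→d12:-→d13:-→d14:-→d15:H2→d16:H2 -> H2

== LOOKUPS ==
["H0","H2","H0","H2","H2","H2","H1","H2","H2"]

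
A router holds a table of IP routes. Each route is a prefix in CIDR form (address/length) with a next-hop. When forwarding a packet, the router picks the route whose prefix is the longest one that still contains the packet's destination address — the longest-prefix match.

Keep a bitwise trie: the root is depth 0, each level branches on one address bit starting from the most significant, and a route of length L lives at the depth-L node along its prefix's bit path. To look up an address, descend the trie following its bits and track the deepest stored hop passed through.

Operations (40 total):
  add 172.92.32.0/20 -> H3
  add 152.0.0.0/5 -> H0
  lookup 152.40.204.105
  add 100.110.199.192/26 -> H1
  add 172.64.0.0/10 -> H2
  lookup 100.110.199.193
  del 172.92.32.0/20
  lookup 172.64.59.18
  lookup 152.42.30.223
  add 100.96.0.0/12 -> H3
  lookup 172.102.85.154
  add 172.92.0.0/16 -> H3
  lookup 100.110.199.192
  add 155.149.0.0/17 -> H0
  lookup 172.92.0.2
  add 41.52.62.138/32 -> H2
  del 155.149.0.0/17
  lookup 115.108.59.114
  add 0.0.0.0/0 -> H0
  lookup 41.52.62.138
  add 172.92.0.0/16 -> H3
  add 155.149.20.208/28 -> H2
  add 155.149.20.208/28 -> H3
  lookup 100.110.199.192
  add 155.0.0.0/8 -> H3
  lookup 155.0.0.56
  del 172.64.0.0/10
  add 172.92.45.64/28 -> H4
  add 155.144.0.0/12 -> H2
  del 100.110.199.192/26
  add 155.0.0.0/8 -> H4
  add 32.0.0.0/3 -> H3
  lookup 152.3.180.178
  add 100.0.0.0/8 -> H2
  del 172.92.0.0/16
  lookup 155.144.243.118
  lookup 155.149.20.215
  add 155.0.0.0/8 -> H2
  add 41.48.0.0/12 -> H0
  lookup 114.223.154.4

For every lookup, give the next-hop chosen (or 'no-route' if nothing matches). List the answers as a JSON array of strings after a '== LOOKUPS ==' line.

Apply in order:
  add 172.92.32.0/20 -> H3 at depth 20
  add 152.0.0.0/5 -> H0 at depth 5
  Q 152.40.204.105: descend 10011 ; hops seen [H0] ; pick H0
  add 100.110.199.192/26 -> H1 at depth 26
  add 172.64.0.0/10 -> H2 at depth 10
  Q 100.110.199.193: descend 01100100011011101100011111 ; hops seen [H1] ; pick H1
  del 172.92.32.0/20 (clear depth 20)
  Q 172.64.59.18: descend 10101100010 ; hops seen [H2] ; pick H2
  Q 152.42.30.223: descend 10011 ; hops seen [H0] ; pick H0
  add 100.96.0.0/12 -> H3 at depth 12
  Q 172.102.85.154: descend 1010110001 ; hops seen [H2] ; pick H2
  add 172.92.0.0/16 -> H3 at depth 16
  Q 100.110.199.192: descend 01100100011011101100011111 ; hops seen [H3,H1] ; pick H1
  add 155.149.0.0/17 -> H0 at depth 17
  Q 172.92.0.2: descend 101011000101110000 ; hops seen [H2,H3] ; pick H3
  add 41.52.62.138/32 -> H2 at depth 32
  del 155.149.0.0/17 (clear depth 17)
  Q 115.108.59.114: descend 011 ; hops seen [∅] ; pick no-route
  add 0.0.0.0/0 -> H0 at depth 0
  Q 41.52.62.138: descend 00101001001101000011111010001010 ; hops seen [H0,H2] ; pick H2
  add 172.92.0.0/16 -> H3 at depth 16
  add 155.149.20.208/28 -> H2 at depth 28
  add 155.149.20.208/28 -> H3 at depth 28
  Q 100.110.199.192: descend 01100100011011101100011111 ; hops seen [H0,H3,H1] ; pick H1
  add 155.0.0.0/8 -> H3 at depth 8
  Q 155.0.0.56: descend 10011011 ; hops seen [H0,H0,H3] ; pick H3
  del 172.64.0.0/10 (clear depth 10)
  add 172.92.45.64/28 -> H4 at depth 28
  add 155.144.0.0/12 -> H2 at depth 12
  del 100.110.199.192/26 (clear depth 26)
  add 155.0.0.0/8 -> H4 at depth 8
  add 32.0.0.0/3 -> H3 at depth 3
  Q 152.3.180.178: descend 100110 ; hops seen [H0,H0] ; pick H0
  add 100.0.0.0/8 -> H2 at depth 8
  del 172.92.0.0/16 (clear depth 16)
  Q 155.144.243.118: descend 1001101110010 ; hops seen [H0,H0,H4,H2] ; pick H2
  Q 155.149.20.215: descend 1001101110010101000101001101 ; hops seen [H0,H0,H4,H2,H3] ; pick H3
  add 155.0.0.0/8 -> H2 at depth 8
  add 41.48.0.0/12 -> H0 at depth 12
  Q 114.223.154.4: descend 011 ; hops seen [H0] ; pick H0

== LOOKUPS ==
["H0","H1","H2","H0","H2","H1","H3","no-route","H2","H1","H3","H0","H2","H3","H0"]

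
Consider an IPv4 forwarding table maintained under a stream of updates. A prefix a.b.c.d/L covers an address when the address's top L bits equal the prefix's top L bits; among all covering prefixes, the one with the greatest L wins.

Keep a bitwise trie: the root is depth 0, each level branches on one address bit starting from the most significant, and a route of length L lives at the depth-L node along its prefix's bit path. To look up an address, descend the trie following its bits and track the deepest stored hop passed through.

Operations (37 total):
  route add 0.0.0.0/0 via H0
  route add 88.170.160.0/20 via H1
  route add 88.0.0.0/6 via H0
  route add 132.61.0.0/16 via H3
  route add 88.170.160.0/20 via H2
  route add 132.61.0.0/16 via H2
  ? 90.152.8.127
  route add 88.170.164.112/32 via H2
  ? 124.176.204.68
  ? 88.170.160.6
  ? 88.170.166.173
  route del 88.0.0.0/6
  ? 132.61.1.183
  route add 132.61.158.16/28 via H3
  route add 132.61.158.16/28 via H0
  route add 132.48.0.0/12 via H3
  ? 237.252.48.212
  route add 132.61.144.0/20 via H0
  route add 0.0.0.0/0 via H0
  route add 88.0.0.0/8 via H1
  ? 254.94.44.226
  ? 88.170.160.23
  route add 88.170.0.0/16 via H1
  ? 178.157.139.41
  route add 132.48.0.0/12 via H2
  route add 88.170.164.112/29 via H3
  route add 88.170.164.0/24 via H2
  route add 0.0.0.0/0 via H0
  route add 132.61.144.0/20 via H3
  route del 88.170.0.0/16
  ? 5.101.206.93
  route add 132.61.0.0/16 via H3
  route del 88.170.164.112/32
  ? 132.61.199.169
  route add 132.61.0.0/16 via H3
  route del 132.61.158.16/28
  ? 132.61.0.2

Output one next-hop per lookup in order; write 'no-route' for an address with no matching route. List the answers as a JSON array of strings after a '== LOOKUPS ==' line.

Process each operation:
  add 0.0.0.0/0 -> H0 at depth 0
  add 88.170.160.0/20 -> H1 at depth 20
  add 88.0.0.0/6 -> H0 at depth 6
  add 132.61.0.0/16 -> H3 at depth 16
  add 88.170.160.0/20 -> H2 at depth 20
  add 132.61.0.0/16 -> H2 at depth 16
  lookup 90.152.8.127: bits 010110 walk d0:H0→d1:-→d2:-→d3:-→d4:-→d5:-→d6:H0 -> H0
  add 88.170.164.112/32 -> H2 at depth 32
  lookup 124.176.204.68: bits 01 walk d0:H0→d1:-→d2:- -> H0
  lookup 88.170.160.6: bits 010110001010101010100 walk d0:H0→d1:-→d2:-→d3:-→d4:-→d5:-→d6:H0→d7:-→d8:-→d9:-→d10:-→d11:-→d12:-→d13:-→d14:-→d15:-→d16:-→d17:-→d18:-→d19:-→d20:H2→d21:- -> H2
  lookup 88.170.166.173: bits 0101100010101010101001 walk d0:H0→d1:-→d2:-→d3:-→d4:-→d5:-→d6:H0→d7:-→d8:-→d9:-→d10:-→d11:-→d12:-→d13:-→d14:-→d15:-→d16:-→d17:-→d18:-→d19:-→d20:H2→d21:-→d22:- -> H2
  - 88.0.0.0/6 clear@6
  lookup 132.61.1.183: bits 1000010000111101 walk d0:H0→d1:-→d2:-→d3:-→d4:-→d5:-→d6:-→d7:-→d8:-→d9:-→d10:-→d11:-→d12:-→d13:-→d14:-→d15:-→d16:H2 -> H2
  add 132.61.158.16/28 -> H3 at depth 28
  add 132.61.158.16/28 -> H0 at depth 28
  add 132.48.0.0/12 -> H3 at depth 12
  lookup 237.252.48.212: bits 1 walk d0:H0→d1:- -> H0
  add 132.61.144.0/20 -> H0 at depth 20
  add 0.0.0.0/0 -> H0 at depth 0
  add 88.0.0.0/8 -> H1 at depth 8
  lookup 254.94.44.226: bits 1 walk d0:H0→d1:- -> H0
  lookup 88.170.160.23: bits 010110001010101010100 walk d0:H0→d1:-→d2:-→d3:-→d4:-→d5:-→d6:-→d7:-→d8:H1→d9:-→d10:-→d11:-→d12:-→d13:-→d14:-→d15:-→d16:-→d17:-→d18:-→d19:-→d20:H2→d21:- -> H2
  add 88.170.0.0/16 -> H1 at depth 16
  lookup 178.157.139.41: bits 10 walk d0:H0→d1:-→d2:- -> H0
  add 132.48.0.0/12 -> H2 at depth 12
  add 88.170.164.112/29 -> H3 at depth 29
  add 88.170.164.0/24 -> H2 at depth 24
  add 0.0.0.0/0 -> H0 at depth 0
  add 132.61.144.0/20 -> H3 at depth 20
  - 88.170.0.0/16 clear@16
  lookup 5.101.206.93: bits 0 walk d0:H0→d1:- -> H0
  add 132.61.0.0/16 -> H3 at depth 16
  - 88.170.164.112/32 clear@32
  lookup 132.61.199.169: bits 10000100001111011 walk d0:H0→d1:-→d2:-→d3:-→d4:-→d5:-→d6:-→d7:-→d8:-→d9:-→d10:-→d11:-→d12:H2→d13:-→d14:-→d15:-→d16:H3→d17:- -> H3
  add 132.61.0.0/16 -> H3 at depth 16
  - 132.61.158.16/28 clear@28
  lookup 132.61.0.2: bits 1000010000111101 walk d0:H0→d1:-→d2:-→d3:-→d4:-→d5:-→d6:-→d7:-→d8:-→d9:-→d10:-→d11:-→d12:H2→d13:-→d14:-→d15:-→d16:H3 -> H3

== LOOKUPS ==
["H0","H0","H2","H2","H2","H0","H0","H2","H0","H0","H3","H3"]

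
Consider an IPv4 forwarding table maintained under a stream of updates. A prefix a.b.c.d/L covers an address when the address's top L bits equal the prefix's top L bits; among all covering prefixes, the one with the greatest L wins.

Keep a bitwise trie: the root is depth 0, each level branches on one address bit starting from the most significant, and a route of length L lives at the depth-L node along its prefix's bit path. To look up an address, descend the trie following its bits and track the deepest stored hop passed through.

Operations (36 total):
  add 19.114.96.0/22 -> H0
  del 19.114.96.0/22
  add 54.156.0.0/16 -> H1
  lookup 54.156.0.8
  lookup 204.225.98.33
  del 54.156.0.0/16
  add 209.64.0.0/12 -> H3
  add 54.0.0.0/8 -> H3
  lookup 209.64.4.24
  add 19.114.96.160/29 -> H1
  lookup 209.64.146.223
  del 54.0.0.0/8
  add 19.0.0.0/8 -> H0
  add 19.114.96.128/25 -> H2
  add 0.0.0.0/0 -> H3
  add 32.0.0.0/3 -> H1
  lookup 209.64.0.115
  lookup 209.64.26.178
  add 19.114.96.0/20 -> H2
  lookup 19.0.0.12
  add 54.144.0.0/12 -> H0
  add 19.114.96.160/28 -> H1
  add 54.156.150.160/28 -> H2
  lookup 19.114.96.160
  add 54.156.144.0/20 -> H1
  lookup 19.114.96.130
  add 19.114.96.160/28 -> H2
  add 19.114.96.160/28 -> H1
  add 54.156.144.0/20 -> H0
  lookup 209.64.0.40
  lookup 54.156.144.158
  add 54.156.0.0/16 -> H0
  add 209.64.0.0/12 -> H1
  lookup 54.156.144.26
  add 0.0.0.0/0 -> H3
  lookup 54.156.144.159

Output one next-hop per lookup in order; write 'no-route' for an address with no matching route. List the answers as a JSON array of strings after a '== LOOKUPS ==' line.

Process each operation:
  add 19.114.96.0/22 -> H0 at depth 22
  - 19.114.96.0/22 clear@22
  add 54.156.0.0/16 -> H1 at depth 16
  lookup 54.156.0.8: bits 0011011010011100 walk d0:-→d1:-→d2:-→d3:-→d4:-→d5:-→d6:-→d7:-→d8:-→d9:-→d10:-→d11:-→d12:-→d13:-→d14:-→d15:-→d16:H1 -> H1
  lookup 204.225.98.33: bits ε walk d0:- -> no-route
  - 54.156.0.0/16 clear@16
  add 209.64.0.0/12 -> H3 at depth 12
  add 54.0.0.0/8 -> H3 at depth 8
  lookup 209.64.4.24: bits 110100010100 walk d0:-→d1:-→d2:-→d3:-→d4:-→d5:-→d6:-→d7:-→d8:-→d9:-→d10:-→d11:-→d12:H3 -> H3
  add 19.114.96.160/29 -> H1 at depth 29
  lookup 209.64.146.223: bits 110100010100 walk d0:-→d1:-→d2:-→d3:-→d4:-→d5:-→d6:-→d7:-→d8:-→d9:-→d10:-→d11:-→d12:H3 -> H3
  - 54.0.0.0/8 clear@8
  add 19.0.0.0/8 -> H0 at depth 8
  add 19.114.96.128/25 -> H2 at depth 25
  add 0.0.0.0/0 -> H3 at depth 0
  add 32.0.0.0/3 -> H1 at depth 3
  lookup 209.64.0.115: bits 110100010100 walk d0:H3→d1:-→d2:-→d3:-→d4:-→d5:-→d6:-→d7:-→d8:-→d9:-→d10:-→d11:-→d12:H3 -> H3
  lookup 209.64.26.178: bits 110100010100 walk d0:H3→d1:-→d2:-→d3:-→d4:-→d5:-→d6:-→d7:-→d8:-→d9:-→d10:-→d11:-→d12:H3 -> H3
  add 19.114.96.0/20 -> H2 at depth 20
  lookup 19.0.0.12: bits 000100110 walk d0:H3→d1:-→d2:-→d3:-→d4:-→d5:-→d6:-→d7:-→d8:H0→d9:- -> H0
  add 54.144.0.0/12 -> H0 at depth 12
  add 19.114.96.160/28 -> H1 at depth 28
  add 54.156.150.160/28 -> H2 at depth 28
  lookup 19.114.96.160: bits 00010011011100100110000010100 walk d0:H3→d1:-→d2:-→d3:-→d4:-→d5:-→d6:-→d7:-→d8:H0→d9:-→d10:-→d11:-→d12:-→d13:-→d14:-→d15:-→d16:-→d17:-→d18:-→d19:-→d20:H2→d21:-→d22:-→d23:-→d24:-→d25:H2→d26:-→d27:-→d28:H1→d29:H1 -> H1
  add 54.156.144.0/20 -> H1 at depth 20
  lookup 19.114.96.130: bits 00010011011100100110000010 walk d0:H3→d1:-→d2:-→d3:-→d4:-→d5:-→d6:-→d7:-→d8:H0→d9:-→d10:-→d11:-→d12:-→d13:-→d14:-→d15:-→d16:-→d17:-→d18:-→d19:-→d20:H2→d21:-→d22:-→d23:-→d24:-→d25:H2→d26:- -> H2
  add 19.114.96.160/28 -> H2 at depth 28
  add 19.114.96.160/28 -> H1 at depth 28
  add 54.156.144.0/20 -> H0 at depth 20
  lookup 209.64.0.40: bits 110100010100 walk d0:H3→d1:-→d2:-→d3:-→d4:-→d5:-→d6:-→d7:-→d8:-→d9:-→d10:-→d11:-→d12:H3 -> H3
  lookup 54.156.144.158: bits 001101101001110010010 walk d0:H3→d1:-→d2:-→d3:H1→d4:-→d5:-→d6:-→d7:-→d8:-→d9:-→d10:-→d11:-→d12:H0→d13:-→d14:-→d15:-→d16:-→d17:-→d18:-→d19:-→d20:H0→d21:- -> H0
  add 54.156.0.0/16 -> H0 at depth 16
  add 209.64.0.0/12 -> H1 at depth 12
  lookup 54.156.144.26: bits 001101101001110010010 walk d0:H3→d1:-→d2:-→d3:H1→d4:-→d5:-→d6:-→d7:-→d8:-→d9:-→d10:-→d11:-→d12:H0→d13:-→d14:-→d15:-→d16:H0→d17:-→d18:-→d19:-→d20:H0→d21:- -> H0
  add 0.0.0.0/0 -> H3 at depth 0
  lookup 54.156.144.159: bits 001101101001110010010 walk d0:H3→d1:-→d2:-→d3:H1→d4:-→d5:-→d6:-→d7:-→d8:-→d9:-→d10:-→d11:-→d12:H0→d13:-→d14:-→d15:-→d16:H0→d17:-→d18:-→d19:-→d20:H0→d21:- -> H0

== LOOKUPS ==
["H1","no-route","H3","H3","H3","H3","H0","H1","H2","H3","H0","H0","H0"]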